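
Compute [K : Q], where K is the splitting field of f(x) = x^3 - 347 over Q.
[K : Q] = 6

The roots of x^3 - 347 are ∛347, ω∛347, ω^2∛347 where ω = e^(2πi/3) is a primitive cube root of unity, so K = Q(∛347, ω). Now [Q(∛347):Q] = 3 (since 347 is not a perfect cube, x^3 - 347 is irreducible) and [Q(ω):Q] = 2. Both 2 and 3 divide [K:Q], and [K:Q] ≤ 3·2 = 6, so [K:Q] = 6. (Equivalently: Q(∛347) ⊂ R but ω ∉ R, so [K : Q(∛347)] = 2.)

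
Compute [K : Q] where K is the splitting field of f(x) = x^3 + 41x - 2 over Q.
[K : Q] = 6

By the rational root test, any rational root of the monic integer polynomial f(x) = x^3 + 41x - 2 must be an integer dividing the constant term -2, i.e. one of ±{1, 2}. Evaluating: f(1) = 40, f(-1) = -44, f(2) = 88, f(-2) = -92; none is 0, so f has no rational root and is therefore irreducible over Q (a cubic with no linear factor over a field is irreducible). For an irreducible cubic, the Galois group is A_3 or S_3 according as the discriminant disc(f) = -4a^3 - 27b^2 = -4·(41)^3 - 27·(-2)^2 = -275792 is or is not a square in Q. Here disc(f) = -275792 is not a perfect square in Q, so the Galois group of f over Q is not contained in A_3 and must be all of S_3. The splitting field has degree |S_3| = 6 over Q, so [K : Q] = 6.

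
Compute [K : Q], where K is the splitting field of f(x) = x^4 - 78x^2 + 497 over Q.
[K : Q] = 4

Solving the quadratic in x^2: x^2 = (78 ± √(78^2 - 4·497))/2 = (78 ± √4096)/2 = (78 ± 64)/2, giving x^2 = 7 or x^2 = 71. So f(x) = (x^2 - 7)(x^2 - 71) and the roots of f are ±√7, ±√71. Hence the splitting field is K = Q(√7, √71). Since 7 and 71 are distinct squarefree integers > 1, their product 497 is not a perfect square, so √71 ∉ Q(√7). By the tower law [K:Q] = [Q(√7,√71):Q(√7)] · [Q(√7):Q] = 2 · 2 = 4.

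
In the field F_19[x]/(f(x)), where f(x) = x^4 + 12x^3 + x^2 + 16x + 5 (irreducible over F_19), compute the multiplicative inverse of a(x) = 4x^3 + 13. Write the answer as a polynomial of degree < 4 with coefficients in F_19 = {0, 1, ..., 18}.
a(x)^(-1) ≡ 9x^3 + 7x^2 + 6x + 1 (mod f(x))

Since f is irreducible over F_19, F_19[x]/(f) is a field and a(x) ≠ 0 has an inverse. Apply the extended Euclidean algorithm to f(x) and a(x) in F_19[x]: f(x) = (5x + 3)·a(x) + (x^2 + 8x + 4);  a(x) = (4x + 6)·(x^2 + 8x + 4) + (12x + 8);  (x^2 + 8x + 4) = (8x + 8)·(12x + 8) + (16). The last nonzero remainder is the constant 16 = gcd(f, a) in F_19. Back-substituting through the division chain expresses 16 = s(x)·a(x) + t(x)·f(x) with s(x) ≡ 11x^3 + 17x^2 + x + 16 (mod f), so (11x^3 + 17x^2 + x + 16)·a(x) ≡ 16 (mod f). Multiplying by 16^(-1) ≡ 6 in F_19 gives a(x)^(-1) ≡ 6·(11x^3 + 17x^2 + x + 16) ≡ 9x^3 + 7x^2 + 6x + 1 (mod f). Check: (4x^3 + 13)·(9x^3 + 7x^2 + 6x + 1) = 17x^6 + 9x^5 + 5x^4 + 7x^3 + 15x^2 + 2x + 13 ≡ 1 (mod x^4 + 12x^3 + x^2 + 16x + 5).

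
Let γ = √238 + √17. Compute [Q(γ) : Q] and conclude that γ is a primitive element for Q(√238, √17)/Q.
[Q(γ) : Q] = 4 (equivalently, Q(γ) = Q(√238, √17))

Obviously Q(γ) ⊆ Q(√238, √17), and [Q(√238, √17):Q] = 4 (since 238, 17 are distinct squarefree integers > 1 with 4046 not a perfect square). To show equality we compute the minimal polynomial of γ. From γ = √238 + √17: γ^2 = 238 + 2√(4046) + 17 = 255 + 2√(4046), so γ^2 - 255 = 2√(4046); squaring, (γ^2 - 255)^2 = 4·4046, i.e. γ^4 - 510γ^2 + 65025 - 16184 = 0, i.e. γ^4 - 510γ^2 + 48841 = 0. So γ is a root of x^4 - 510x^2 + 48841. This polynomial is irreducible over Q: it has no rational root (each ±√238 ± √17 is irrational), and any factorization into two quadratics over Q would force √(4046) ∈ Q (pairing opposite roots) or √238, √17 ∈ Q (other pairings), all impossible. Hence [Q(γ):Q] = 4 = [Q(√238, √17):Q], so Q(γ) = Q(√238, √17).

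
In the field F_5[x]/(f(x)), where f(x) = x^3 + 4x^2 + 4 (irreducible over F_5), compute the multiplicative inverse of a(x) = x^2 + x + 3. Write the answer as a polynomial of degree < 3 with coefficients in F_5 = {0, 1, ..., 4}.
a(x)^(-1) ≡ 3x^2 + 2x + 1 (mod f(x))

Since f is irreducible over F_5, F_5[x]/(f) is a field and a(x) ≠ 0 has an inverse. Apply the extended Euclidean algorithm to f(x) and a(x) in F_5[x]: f(x) = (x + 3)·a(x) + (4x);  a(x) = (4x + 4)·(4x) + (3). The last nonzero remainder is the constant 3 = gcd(f, a) in F_5. Back-substituting through the division chain expresses 3 = s(x)·a(x) + t(x)·f(x) with s(x) ≡ 4x^2 + x + 3 (mod f), so (4x^2 + x + 3)·a(x) ≡ 3 (mod f). Multiplying by 3^(-1) ≡ 2 in F_5 gives a(x)^(-1) ≡ 2·(4x^2 + x + 3) ≡ 3x^2 + 2x + 1 (mod f). Check: (x^2 + x + 3)·(3x^2 + 2x + 1) = 3x^4 + 2x^2 + 2x + 3 ≡ 1 (mod x^3 + 4x^2 + 4).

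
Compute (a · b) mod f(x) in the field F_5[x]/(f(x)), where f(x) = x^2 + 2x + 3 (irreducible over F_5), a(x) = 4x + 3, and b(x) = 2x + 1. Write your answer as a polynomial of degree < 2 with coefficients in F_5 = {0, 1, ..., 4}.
a · b ≡ 4x + 4 (mod f(x))

Multiply in F_5[x]: a(x)·b(x) = (4x + 3)·(2x + 1) = 3x^2 + 3. This has degree ≥ 2, so divide by f(x) over F_5: 3x^2 + 3 = (3)·(x^2 + 2x + 3) + (4x + 4). Hence a·b ≡ 4x + 4 (mod f). (F_5[x]/(f) is a field with 5^2 = 25 elements since f is irreducible of degree 2.)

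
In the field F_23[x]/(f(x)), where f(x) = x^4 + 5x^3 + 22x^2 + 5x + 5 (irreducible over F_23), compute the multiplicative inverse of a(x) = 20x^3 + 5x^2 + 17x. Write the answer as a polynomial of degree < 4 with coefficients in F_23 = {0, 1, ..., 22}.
a(x)^(-1) ≡ 11x^3 + 3x^2 + 16x + 16 (mod f(x))

Since f is irreducible over F_23, F_23[x]/(f) is a field and a(x) ≠ 0 has an inverse. Apply the extended Euclidean algorithm to f(x) and a(x) in F_23[x]: f(x) = (15x + 8)·a(x) + (3x^2 + 7x + 5);  a(x) = (22x + 4)·(3x^2 + 7x + 5) + (17x + 3);  (3x^2 + 7x + 5) = (11x + 12)·(17x + 3) + (15). The last nonzero remainder is the constant 15 = gcd(f, a) in F_23. Back-substituting through the division chain expresses 15 = s(x)·a(x) + t(x)·f(x) with s(x) ≡ 4x^3 + 22x^2 + 10x + 10 (mod f), so (4x^3 + 22x^2 + 10x + 10)·a(x) ≡ 15 (mod f). Multiplying by 15^(-1) ≡ 20 in F_23 gives a(x)^(-1) ≡ 20·(4x^3 + 22x^2 + 10x + 10) ≡ 11x^3 + 3x^2 + 16x + 16 (mod f). Check: (20x^3 + 5x^2 + 17x)·(11x^3 + 3x^2 + 16x + 16) = 13x^6 + 16x^4 + 14x^3 + 7x^2 + 19x ≡ 1 (mod x^4 + 5x^3 + 22x^2 + 5x + 5).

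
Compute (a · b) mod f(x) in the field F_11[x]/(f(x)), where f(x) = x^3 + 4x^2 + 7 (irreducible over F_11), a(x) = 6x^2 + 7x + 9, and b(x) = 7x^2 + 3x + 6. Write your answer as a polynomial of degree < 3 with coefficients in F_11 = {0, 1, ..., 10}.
a · b ≡ 7x^2 + 6x + 2 (mod f(x))

Multiply in F_11[x]: a(x)·b(x) = (6x^2 + 7x + 9)·(7x^2 + 3x + 6) = 9x^4 + x^3 + 10x^2 + 3x + 10. This has degree ≥ 3, so divide by f(x) over F_11: 9x^4 + x^3 + 10x^2 + 3x + 10 = (9x + 9)·(x^3 + 4x^2 + 7) + (7x^2 + 6x + 2). Hence a·b ≡ 7x^2 + 6x + 2 (mod f). (F_11[x]/(f) is a field with 11^3 = 1331 elements since f is irreducible of degree 3.)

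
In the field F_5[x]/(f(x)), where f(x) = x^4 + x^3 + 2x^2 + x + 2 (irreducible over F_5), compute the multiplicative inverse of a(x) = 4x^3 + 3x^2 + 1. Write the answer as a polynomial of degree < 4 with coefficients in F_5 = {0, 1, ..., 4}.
a(x)^(-1) ≡ 3x^3 + 2x^2 + x + 3 (mod f(x))

Since f is irreducible over F_5, F_5[x]/(f) is a field and a(x) ≠ 0 has an inverse. Apply the extended Euclidean algorithm to f(x) and a(x) in F_5[x]: f(x) = (4x + 1)·a(x) + (4x^2 + 2x + 1);  a(x) = (x + 4)·(4x^2 + 2x + 1) + (x + 2);  (4x^2 + 2x + 1) = (4x + 4)·(x + 2) + (3). The last nonzero remainder is the constant 3 = gcd(f, a) in F_5. Back-substituting through the division chain expresses 3 = s(x)·a(x) + t(x)·f(x) with s(x) ≡ 4x^3 + x^2 + 3x + 4 (mod f), so (4x^3 + x^2 + 3x + 4)·a(x) ≡ 3 (mod f). Multiplying by 3^(-1) ≡ 2 in F_5 gives a(x)^(-1) ≡ 2·(4x^3 + x^2 + 3x + 4) ≡ 3x^3 + 2x^2 + x + 3 (mod f). Check: (4x^3 + 3x^2 + 1)·(3x^3 + 2x^2 + x + 3) = 2x^6 + 2x^5 + 3x^3 + x^2 + x + 3 ≡ 1 (mod x^4 + x^3 + 2x^2 + x + 2).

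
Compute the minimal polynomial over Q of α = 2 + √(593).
m_α(x) = x^2 - 4x - 589

From α - 2 = √(593), squaring gives (α - 2)^2 = 593, i.e. α^2 - 4α + 4 = 593, so α^2 - 4α - 589 = 0. The discriminant of x^2 - 4x - 589 is (-4)^2 - 4·(-589) = 16 + 2356 = 2372, and 4·(593) is not a perfect square in Q since 593 is squarefree and ≠ 1. Hence x^2 - 4x - 589 is irreducible over Q and is the minimal polynomial of α.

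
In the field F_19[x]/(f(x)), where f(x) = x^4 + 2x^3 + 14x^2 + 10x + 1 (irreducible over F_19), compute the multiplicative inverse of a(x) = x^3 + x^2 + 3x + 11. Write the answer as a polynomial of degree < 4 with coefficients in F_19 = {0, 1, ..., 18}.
a(x)^(-1) ≡ 2x^2 + x (mod f(x))

Since f is irreducible over F_19, F_19[x]/(f) is a field and a(x) ≠ 0 has an inverse. Apply the extended Euclidean algorithm to f(x) and a(x) in F_19[x]: f(x) = (x + 1)·a(x) + (10x^2 + 15x + 9);  a(x) = (2x + 18)·(10x^2 + 15x + 9) + (1). The last nonzero remainder is the constant 1 = gcd(f, a) in F_19. Back-substituting through the division chain expresses 1 = s(x)·a(x) + t(x)·f(x) with s(x) ≡ 2x^2 + x (mod f), so a(x)^(-1) ≡ s(x) = 2x^2 + x (mod f). Check: (x^3 + x^2 + 3x + 11)·(2x^2 + x) = 2x^5 + 3x^4 + 7x^3 + 6x^2 + 11x ≡ 1 (mod x^4 + 2x^3 + 14x^2 + 10x + 1).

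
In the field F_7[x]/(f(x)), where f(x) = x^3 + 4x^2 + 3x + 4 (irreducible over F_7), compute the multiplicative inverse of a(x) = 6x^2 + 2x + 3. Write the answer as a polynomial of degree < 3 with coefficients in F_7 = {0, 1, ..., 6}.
a(x)^(-1) ≡ x^2 + 2x + 1 (mod f(x))

Since f is irreducible over F_7, F_7[x]/(f) is a field and a(x) ≠ 0 has an inverse. Apply the extended Euclidean algorithm to f(x) and a(x) in F_7[x]: f(x) = (6x + 1)·a(x) + (4x + 1);  a(x) = (5x + 1)·(4x + 1) + (2). The last nonzero remainder is the constant 2 = gcd(f, a) in F_7. Back-substituting through the division chain expresses 2 = s(x)·a(x) + t(x)·f(x) with s(x) ≡ 2x^2 + 4x + 2 (mod f), so (2x^2 + 4x + 2)·a(x) ≡ 2 (mod f). Multiplying by 2^(-1) ≡ 4 in F_7 gives a(x)^(-1) ≡ 4·(2x^2 + 4x + 2) ≡ x^2 + 2x + 1 (mod f). Check: (6x^2 + 2x + 3)·(x^2 + 2x + 1) = 6x^4 + 6x^2 + x + 3 ≡ 1 (mod x^3 + 4x^2 + 3x + 4).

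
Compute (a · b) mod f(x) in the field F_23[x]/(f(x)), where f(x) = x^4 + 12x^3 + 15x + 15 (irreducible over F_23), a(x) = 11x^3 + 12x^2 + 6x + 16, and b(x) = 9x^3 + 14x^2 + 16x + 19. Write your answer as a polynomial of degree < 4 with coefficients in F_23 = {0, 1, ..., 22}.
a · b ≡ 13x^3 + 4x^2 + 11x + 16 (mod f(x))

Multiply in F_23[x]: a(x)·b(x) = (11x^3 + 12x^2 + 6x + 16)·(9x^3 + 14x^2 + 16x + 19) = 7x^6 + 9x^5 + 7x^4 + 8x^3 + 19x^2 + 2x + 5. This has degree ≥ 4, so divide by f(x) over F_23: 7x^6 + 9x^5 + 7x^4 + 8x^3 + 19x^2 + 2x + 5 = (7x^2 + 17x + 10)·(x^4 + 12x^3 + 15x + 15) + (13x^3 + 4x^2 + 11x + 16). Hence a·b ≡ 13x^3 + 4x^2 + 11x + 16 (mod f). (F_23[x]/(f) is a field with 23^4 = 279841 elements since f is irreducible of degree 4.)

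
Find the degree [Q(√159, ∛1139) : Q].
[Q(√159, ∛1139) : Q] = 6

Let L = Q(√159, ∛1139). Since Q(√159) ⊂ L and [Q(√159):Q] = 2, the tower law gives 2 | [L:Q]. Likewise Q(∛1139) ⊂ L with [Q(∛1139):Q] = 3 (because 1139 is not a perfect cube), so 3 | [L:Q]. As gcd(2,3) = 1, [L:Q] is divisible by 6. Conversely L is generated over Q by √159 and ∛1139, so [L:Q] ≤ 2·3 = 6. Therefore [Q(√159, ∛1139) : Q] = 6.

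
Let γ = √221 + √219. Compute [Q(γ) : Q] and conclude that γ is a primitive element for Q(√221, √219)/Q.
[Q(γ) : Q] = 4 (equivalently, Q(γ) = Q(√221, √219))

Obviously Q(γ) ⊆ Q(√221, √219), and [Q(√221, √219):Q] = 4 (since 221, 219 are distinct squarefree integers > 1 with 48399 not a perfect square). To show equality we compute the minimal polynomial of γ. From γ = √221 + √219: γ^2 = 221 + 2√(48399) + 219 = 440 + 2√(48399), so γ^2 - 440 = 2√(48399); squaring, (γ^2 - 440)^2 = 4·48399, i.e. γ^4 - 880γ^2 + 193600 - 193596 = 0, i.e. γ^4 - 880γ^2 + 4 = 0. So γ is a root of x^4 - 880x^2 + 4. This polynomial is irreducible over Q: it has no rational root (each ±√221 ± √219 is irrational), and any factorization into two quadratics over Q would force √(48399) ∈ Q (pairing opposite roots) or √221, √219 ∈ Q (other pairings), all impossible. Hence [Q(γ):Q] = 4 = [Q(√221, √219):Q], so Q(γ) = Q(√221, √219).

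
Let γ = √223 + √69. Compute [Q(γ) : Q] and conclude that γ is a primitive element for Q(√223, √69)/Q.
[Q(γ) : Q] = 4 (equivalently, Q(γ) = Q(√223, √69))

Obviously Q(γ) ⊆ Q(√223, √69), and [Q(√223, √69):Q] = 4 (since 223, 69 are distinct squarefree integers > 1 with 15387 not a perfect square). To show equality we compute the minimal polynomial of γ. From γ = √223 + √69: γ^2 = 223 + 2√(15387) + 69 = 292 + 2√(15387), so γ^2 - 292 = 2√(15387); squaring, (γ^2 - 292)^2 = 4·15387, i.e. γ^4 - 584γ^2 + 85264 - 61548 = 0, i.e. γ^4 - 584γ^2 + 23716 = 0. So γ is a root of x^4 - 584x^2 + 23716. This polynomial is irreducible over Q: it has no rational root (each ±√223 ± √69 is irrational), and any factorization into two quadratics over Q would force √(15387) ∈ Q (pairing opposite roots) or √223, √69 ∈ Q (other pairings), all impossible. Hence [Q(γ):Q] = 4 = [Q(√223, √69):Q], so Q(γ) = Q(√223, √69).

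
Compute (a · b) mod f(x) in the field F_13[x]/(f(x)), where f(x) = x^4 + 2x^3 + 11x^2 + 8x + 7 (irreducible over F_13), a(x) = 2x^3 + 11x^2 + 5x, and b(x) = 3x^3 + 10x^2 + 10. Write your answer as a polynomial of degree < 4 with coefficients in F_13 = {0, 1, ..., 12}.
a · b ≡ 7x^3 + 6x^2 + 12x + 5 (mod f(x))

Multiply in F_13[x]: a(x)·b(x) = (2x^3 + 11x^2 + 5x)·(3x^3 + 10x^2 + 10) = 6x^6 + x^5 + 8x^4 + 5x^3 + 6x^2 + 11x. This has degree ≥ 4, so divide by f(x) over F_13: 6x^6 + x^5 + 8x^4 + 5x^3 + 6x^2 + 11x = (6x^2 + 2x + 3)·(x^4 + 2x^3 + 11x^2 + 8x + 7) + (7x^3 + 6x^2 + 12x + 5). Hence a·b ≡ 7x^3 + 6x^2 + 12x + 5 (mod f). (F_13[x]/(f) is a field with 13^4 = 28561 elements since f is irreducible of degree 4.)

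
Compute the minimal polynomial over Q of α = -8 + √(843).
m_α(x) = x^2 + 16x - 779

From α + 8 = √(843), squaring gives (α + 8)^2 = 843, i.e. α^2 + 16α + 64 = 843, so α^2 + 16α - 779 = 0. The discriminant of x^2 + 16x - 779 is (16)^2 - 4·(-779) = 256 + 3116 = 3372, and 4·(843) is not a perfect square in Q since 843 is squarefree and ≠ 1. Hence x^2 + 16x - 779 is irreducible over Q and is the minimal polynomial of α.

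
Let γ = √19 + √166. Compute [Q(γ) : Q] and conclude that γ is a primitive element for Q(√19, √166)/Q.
[Q(γ) : Q] = 4 (equivalently, Q(γ) = Q(√19, √166))

Obviously Q(γ) ⊆ Q(√19, √166), and [Q(√19, √166):Q] = 4 (since 19, 166 are distinct squarefree integers > 1 with 3154 not a perfect square). To show equality we compute the minimal polynomial of γ. From γ = √19 + √166: γ^2 = 19 + 2√(3154) + 166 = 185 + 2√(3154), so γ^2 - 185 = 2√(3154); squaring, (γ^2 - 185)^2 = 4·3154, i.e. γ^4 - 370γ^2 + 34225 - 12616 = 0, i.e. γ^4 - 370γ^2 + 21609 = 0. So γ is a root of x^4 - 370x^2 + 21609. This polynomial is irreducible over Q: it has no rational root (each ±√19 ± √166 is irrational), and any factorization into two quadratics over Q would force √(3154) ∈ Q (pairing opposite roots) or √19, √166 ∈ Q (other pairings), all impossible. Hence [Q(γ):Q] = 4 = [Q(√19, √166):Q], so Q(γ) = Q(√19, √166).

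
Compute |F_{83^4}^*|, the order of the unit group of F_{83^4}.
|F_{83^4}^*| = 47458320

F_{83^4} has 83^4 = 47458321 elements; its multiplicative group consists of all nonzero elements, so |F_{83^4}^*| = 47458321 - 1 = 47458320. (It is cyclic since any finite subgroup of the multiplicative group of a field is cyclic.)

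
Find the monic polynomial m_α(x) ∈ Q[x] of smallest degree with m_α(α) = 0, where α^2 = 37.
m_α(x) = x^2 - 37

α satisfies α^2 - 37 = 0, so x^2 - 37 annihilates α. Since d = 37 is squarefree and ≠ 1, it is not a perfect square in Q, so x^2 - 37 has no rational root and is therefore irreducible over Q (a degree-2 polynomial over a field is irreducible iff it has no root). Hence m_α(x) = x^2 - 37.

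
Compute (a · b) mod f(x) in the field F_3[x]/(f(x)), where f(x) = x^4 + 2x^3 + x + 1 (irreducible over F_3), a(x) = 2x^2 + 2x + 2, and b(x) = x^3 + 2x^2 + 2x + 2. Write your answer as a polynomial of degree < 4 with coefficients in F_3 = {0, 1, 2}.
a · b ≡ x^2 + x + 2 (mod f(x))

Multiply in F_3[x]: a(x)·b(x) = (2x^2 + 2x + 2)·(x^3 + 2x^2 + 2x + 2) = 2x^5 + x^3 + 2x + 1. This has degree ≥ 4, so divide by f(x) over F_3: 2x^5 + x^3 + 2x + 1 = (2x + 2)·(x^4 + 2x^3 + x + 1) + (x^2 + x + 2). Hence a·b ≡ x^2 + x + 2 (mod f). (F_3[x]/(f) is a field with 3^4 = 81 elements since f is irreducible of degree 4.)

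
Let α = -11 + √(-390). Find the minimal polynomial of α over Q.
m_α(x) = x^2 + 22x + 511

From α + 11 = √(-390), squaring gives (α + 11)^2 = -390, i.e. α^2 + 22α + 121 = -390, so α^2 + 22α + 511 = 0. The discriminant of x^2 + 22x + 511 is (22)^2 - 4·(511) = 484 - 2044 = -1560, and 4·(-390) is not a perfect square in Q since -390 is squarefree and ≠ 1. Hence x^2 + 22x + 511 is irreducible over Q and is the minimal polynomial of α.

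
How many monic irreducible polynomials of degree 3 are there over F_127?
There are 682752 monic irreducible polynomials of degree 3 over F_127

Each element of F_{127^3} that lies in no proper subfield is a root of exactly one monic irreducible of degree 3 over F_127, and each such polynomial has 3 distinct roots in F_{127^3}. By Möbius inversion the count is N_127(3) = (1/3) Σ_{d|3} μ(3/d) · 127^d = (1/3)(μ(3)·127^1 + μ(1)·127^3) = 2048256/3 = 682752.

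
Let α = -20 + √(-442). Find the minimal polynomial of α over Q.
m_α(x) = x^2 + 40x + 842

From α + 20 = √(-442), squaring gives (α + 20)^2 = -442, i.e. α^2 + 40α + 400 = -442, so α^2 + 40α + 842 = 0. The discriminant of x^2 + 40x + 842 is (40)^2 - 4·(842) = 1600 - 3368 = -1768, and 4·(-442) is not a perfect square in Q since -442 is squarefree and ≠ 1. Hence x^2 + 40x + 842 is irreducible over Q and is the minimal polynomial of α.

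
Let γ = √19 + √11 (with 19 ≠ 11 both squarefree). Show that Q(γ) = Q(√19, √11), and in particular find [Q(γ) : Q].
[Q(γ) : Q] = 4 (equivalently, Q(γ) = Q(√19, √11))

Obviously Q(γ) ⊆ Q(√19, √11), and [Q(√19, √11):Q] = 4 (since 19, 11 are distinct squarefree integers > 1 with 209 not a perfect square). To show equality we compute the minimal polynomial of γ. From γ = √19 + √11: γ^2 = 19 + 2√(209) + 11 = 30 + 2√(209), so γ^2 - 30 = 2√(209); squaring, (γ^2 - 30)^2 = 4·209, i.e. γ^4 - 60γ^2 + 900 - 836 = 0, i.e. γ^4 - 60γ^2 + 64 = 0. So γ is a root of x^4 - 60x^2 + 64. This polynomial is irreducible over Q: it has no rational root (each ±√19 ± √11 is irrational), and any factorization into two quadratics over Q would force √(209) ∈ Q (pairing opposite roots) or √19, √11 ∈ Q (other pairings), all impossible. Hence [Q(γ):Q] = 4 = [Q(√19, √11):Q], so Q(γ) = Q(√19, √11).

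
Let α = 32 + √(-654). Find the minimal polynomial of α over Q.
m_α(x) = x^2 - 64x + 1678

From α - 32 = √(-654), squaring gives (α - 32)^2 = -654, i.e. α^2 - 64α + 1024 = -654, so α^2 - 64α + 1678 = 0. The discriminant of x^2 - 64x + 1678 is (-64)^2 - 4·(1678) = 4096 - 6712 = -2616, and 4·(-654) is not a perfect square in Q since -654 is squarefree and ≠ 1. Hence x^2 - 64x + 1678 is irreducible over Q and is the minimal polynomial of α.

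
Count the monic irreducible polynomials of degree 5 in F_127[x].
There are 6607673856 monic irreducible polynomials of degree 5 over F_127

Each element of F_{127^5} that lies in no proper subfield is a root of exactly one monic irreducible of degree 5 over F_127, and each such polynomial has 5 distinct roots in F_{127^5}. By Möbius inversion the count is N_127(5) = (1/5) Σ_{d|5} μ(5/d) · 127^d = (1/5)(μ(5)·127^1 + μ(1)·127^5) = 33038369280/5 = 6607673856.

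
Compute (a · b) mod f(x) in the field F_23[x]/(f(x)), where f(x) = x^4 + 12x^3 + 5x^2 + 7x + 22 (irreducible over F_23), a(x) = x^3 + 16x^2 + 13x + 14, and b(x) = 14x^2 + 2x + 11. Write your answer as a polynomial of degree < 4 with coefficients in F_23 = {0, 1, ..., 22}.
a · b ≡ 11x^3 + 10x^2 + 9x + 5 (mod f(x))

Multiply in F_23[x]: a(x)·b(x) = (x^3 + 16x^2 + 13x + 14)·(14x^2 + 2x + 11) = 14x^5 + 19x^4 + 18x^3 + 7x^2 + 10x + 16. This has degree ≥ 4, so divide by f(x) over F_23: 14x^5 + 19x^4 + 18x^3 + 7x^2 + 10x + 16 = (14x + 12)·(x^4 + 12x^3 + 5x^2 + 7x + 22) + (11x^3 + 10x^2 + 9x + 5). Hence a·b ≡ 11x^3 + 10x^2 + 9x + 5 (mod f). (F_23[x]/(f) is a field with 23^4 = 279841 elements since f is irreducible of degree 4.)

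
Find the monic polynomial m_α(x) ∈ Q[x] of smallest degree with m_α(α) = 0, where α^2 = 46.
m_α(x) = x^2 - 46

α satisfies α^2 - 46 = 0, so x^2 - 46 annihilates α. Since d = 46 is squarefree and ≠ 1, it is not a perfect square in Q, so x^2 - 46 has no rational root and is therefore irreducible over Q (a degree-2 polynomial over a field is irreducible iff it has no root). Hence m_α(x) = x^2 - 46.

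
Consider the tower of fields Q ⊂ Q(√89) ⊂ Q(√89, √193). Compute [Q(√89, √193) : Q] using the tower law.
[Q(√89, √193) : Q] = 4

[Q(√89):Q] = 2 (min poly x^2 - 89, irreducible since 89 is squarefree > 1). For the top step, suppose √193 ∈ Q(√89), say √193 = c + d√89 with c, d ∈ Q. Squaring: 193 = c^2 + 89d^2 + 2cd√89. Since √89 ∉ Q this forces 2cd = 0. If d = 0 then √193 = c ∈ Q, contradicting 193 squarefree > 1. If c = 0 then 193 = 89d^2, so 89·193 = (89d)^2 is a perfect square in Q — but 89·193 = 17177 is not a perfect square (since 89 and 193 are distinct squarefree integers). Contradiction. Hence √193 ∉ Q(√89), so x^2 - 193 stays irreducible over Q(√89) and [Q(√89, √193) : Q(√89)] = 2. By the tower law, [Q(√89, √193) : Q] = 2 · 2 = 4.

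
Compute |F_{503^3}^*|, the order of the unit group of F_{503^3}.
|F_{503^3}^*| = 127263526

F_{503^3} has 503^3 = 127263527 elements; its multiplicative group consists of all nonzero elements, so |F_{503^3}^*| = 127263527 - 1 = 127263526. (It is cyclic since any finite subgroup of the multiplicative group of a field is cyclic.)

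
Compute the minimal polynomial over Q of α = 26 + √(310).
m_α(x) = x^2 - 52x + 366

From α - 26 = √(310), squaring gives (α - 26)^2 = 310, i.e. α^2 - 52α + 676 = 310, so α^2 - 52α + 366 = 0. The discriminant of x^2 - 52x + 366 is (-52)^2 - 4·(366) = 2704 - 1464 = 1240, and 4·(310) is not a perfect square in Q since 310 is squarefree and ≠ 1. Hence x^2 - 52x + 366 is irreducible over Q and is the minimal polynomial of α.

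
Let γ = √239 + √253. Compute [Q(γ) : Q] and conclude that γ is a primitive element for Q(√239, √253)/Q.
[Q(γ) : Q] = 4 (equivalently, Q(γ) = Q(√239, √253))

Obviously Q(γ) ⊆ Q(√239, √253), and [Q(√239, √253):Q] = 4 (since 239, 253 are distinct squarefree integers > 1 with 60467 not a perfect square). To show equality we compute the minimal polynomial of γ. From γ = √239 + √253: γ^2 = 239 + 2√(60467) + 253 = 492 + 2√(60467), so γ^2 - 492 = 2√(60467); squaring, (γ^2 - 492)^2 = 4·60467, i.e. γ^4 - 984γ^2 + 242064 - 241868 = 0, i.e. γ^4 - 984γ^2 + 196 = 0. So γ is a root of x^4 - 984x^2 + 196. This polynomial is irreducible over Q: it has no rational root (each ±√239 ± √253 is irrational), and any factorization into two quadratics over Q would force √(60467) ∈ Q (pairing opposite roots) or √239, √253 ∈ Q (other pairings), all impossible. Hence [Q(γ):Q] = 4 = [Q(√239, √253):Q], so Q(γ) = Q(√239, √253).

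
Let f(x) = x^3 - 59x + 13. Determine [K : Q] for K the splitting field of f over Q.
[K : Q] = 6

By the rational root test, any rational root of the monic integer polynomial f(x) = x^3 - 59x + 13 must be an integer dividing the constant term 13, i.e. one of ±{1, 13}. Evaluating: f(1) = -45, f(-1) = 71, f(13) = 1443, f(-13) = -1417; none is 0, so f has no rational root and is therefore irreducible over Q (a cubic with no linear factor over a field is irreducible). For an irreducible cubic, the Galois group is A_3 or S_3 according as the discriminant disc(f) = -4a^3 - 27b^2 = -4·(-59)^3 - 27·(13)^2 = 816953 is or is not a square in Q. Here disc(f) = 816953 is not a perfect square in Q, so the Galois group of f over Q is not contained in A_3 and must be all of S_3. The splitting field has degree |S_3| = 6 over Q, so [K : Q] = 6.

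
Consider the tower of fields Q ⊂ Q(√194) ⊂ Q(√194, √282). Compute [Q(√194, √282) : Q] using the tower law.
[Q(√194, √282) : Q] = 4

[Q(√194):Q] = 2 (min poly x^2 - 194, irreducible since 194 is squarefree > 1). For the top step, suppose √282 ∈ Q(√194), say √282 = c + d√194 with c, d ∈ Q. Squaring: 282 = c^2 + 194d^2 + 2cd√194. Since √194 ∉ Q this forces 2cd = 0. If d = 0 then √282 = c ∈ Q, contradicting 282 squarefree > 1. If c = 0 then 282 = 194d^2, so 194·282 = (194d)^2 is a perfect square in Q — but 194·282 = 54708 is not a perfect square (since 194 and 282 are distinct squarefree integers). Contradiction. Hence √282 ∉ Q(√194), so x^2 - 282 stays irreducible over Q(√194) and [Q(√194, √282) : Q(√194)] = 2. By the tower law, [Q(√194, √282) : Q] = 2 · 2 = 4.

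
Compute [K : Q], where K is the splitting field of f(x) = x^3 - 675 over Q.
[K : Q] = 6

The roots of x^3 - 675 are ∛675, ω∛675, ω^2∛675 where ω = e^(2πi/3) is a primitive cube root of unity, so K = Q(∛675, ω). Now [Q(∛675):Q] = 3 (since 675 is not a perfect cube, x^3 - 675 is irreducible) and [Q(ω):Q] = 2. Both 2 and 3 divide [K:Q], and [K:Q] ≤ 3·2 = 6, so [K:Q] = 6. (Equivalently: Q(∛675) ⊂ R but ω ∉ R, so [K : Q(∛675)] = 2.)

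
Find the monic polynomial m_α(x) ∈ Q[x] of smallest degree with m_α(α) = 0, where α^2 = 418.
m_α(x) = x^2 - 418

α satisfies α^2 - 418 = 0, so x^2 - 418 annihilates α. Since d = 418 is squarefree and ≠ 1, it is not a perfect square in Q, so x^2 - 418 has no rational root and is therefore irreducible over Q (a degree-2 polynomial over a field is irreducible iff it has no root). Hence m_α(x) = x^2 - 418.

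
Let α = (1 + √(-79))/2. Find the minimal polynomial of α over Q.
m_α(x) = x^2 - x + 20

From 2α - 1 = √(-79), squaring gives (2α - 1)^2 = -79, i.e. 4α^2 - 4α + 1 = -79, so α^2 - α + (1 + 79)/4 = 0. Since -79 ≡ 1 (mod 4), (1 + 79)/4 = 20 ∈ Z. The polynomial x^2 - x + 20 has discriminant 1 - 4·(20) = -79, which is not a perfect square in Q (d = -79 is squarefree and ≠ 1), so x^2 - x + 20 is irreducible over Q. It is the minimal polynomial of α.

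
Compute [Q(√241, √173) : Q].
[Q(√241, √173) : Q] = 4

[Q(√241):Q] = 2 (min poly x^2 - 241, irreducible since 241 is squarefree > 1). For the top step, suppose √173 ∈ Q(√241), say √173 = c + d√241 with c, d ∈ Q. Squaring: 173 = c^2 + 241d^2 + 2cd√241. Since √241 ∉ Q this forces 2cd = 0. If d = 0 then √173 = c ∈ Q, contradicting 173 squarefree > 1. If c = 0 then 173 = 241d^2, so 241·173 = (241d)^2 is a perfect square in Q — but 241·173 = 41693 is not a perfect square (since 241 and 173 are distinct squarefree integers). Contradiction. Hence √173 ∉ Q(√241), so x^2 - 173 stays irreducible over Q(√241) and [Q(√241, √173) : Q(√241)] = 2. By the tower law, [Q(√241, √173) : Q] = 2 · 2 = 4.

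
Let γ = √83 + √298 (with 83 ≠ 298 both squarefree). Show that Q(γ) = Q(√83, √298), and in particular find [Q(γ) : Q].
[Q(γ) : Q] = 4 (equivalently, Q(γ) = Q(√83, √298))

Obviously Q(γ) ⊆ Q(√83, √298), and [Q(√83, √298):Q] = 4 (since 83, 298 are distinct squarefree integers > 1 with 24734 not a perfect square). To show equality we compute the minimal polynomial of γ. From γ = √83 + √298: γ^2 = 83 + 2√(24734) + 298 = 381 + 2√(24734), so γ^2 - 381 = 2√(24734); squaring, (γ^2 - 381)^2 = 4·24734, i.e. γ^4 - 762γ^2 + 145161 - 98936 = 0, i.e. γ^4 - 762γ^2 + 46225 = 0. So γ is a root of x^4 - 762x^2 + 46225. This polynomial is irreducible over Q: it has no rational root (each ±√83 ± √298 is irrational), and any factorization into two quadratics over Q would force √(24734) ∈ Q (pairing opposite roots) or √83, √298 ∈ Q (other pairings), all impossible. Hence [Q(γ):Q] = 4 = [Q(√83, √298):Q], so Q(γ) = Q(√83, √298).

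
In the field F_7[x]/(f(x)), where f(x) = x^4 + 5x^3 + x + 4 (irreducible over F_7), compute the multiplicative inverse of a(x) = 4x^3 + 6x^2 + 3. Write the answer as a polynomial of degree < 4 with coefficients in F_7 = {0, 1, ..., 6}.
a(x)^(-1) ≡ 2x^3 + 6x^2 + 2x + 4 (mod f(x))

Since f is irreducible over F_7, F_7[x]/(f) is a field and a(x) ≠ 0 has an inverse. Apply the extended Euclidean algorithm to f(x) and a(x) in F_7[x]: f(x) = (2x)·a(x) + (2x + 4);  a(x) = (2x^2 + 6x + 2)·(2x + 4) + (2). The last nonzero remainder is the constant 2 = gcd(f, a) in F_7. Back-substituting through the division chain expresses 2 = s(x)·a(x) + t(x)·f(x) with s(x) ≡ 4x^3 + 5x^2 + 4x + 1 (mod f), so (4x^3 + 5x^2 + 4x + 1)·a(x) ≡ 2 (mod f). Multiplying by 2^(-1) ≡ 4 in F_7 gives a(x)^(-1) ≡ 4·(4x^3 + 5x^2 + 4x + 1) ≡ 2x^3 + 6x^2 + 2x + 4 (mod f). Check: (4x^3 + 6x^2 + 3)·(2x^3 + 6x^2 + 2x + 4) = x^6 + x^5 + 2x^4 + 6x^3 + 6x + 5 ≡ 1 (mod x^4 + 5x^3 + x + 4).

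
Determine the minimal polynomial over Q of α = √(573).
m_α(x) = x^2 - 573

α satisfies α^2 - 573 = 0, so x^2 - 573 annihilates α. Since d = 573 is squarefree and ≠ 1, it is not a perfect square in Q, so x^2 - 573 has no rational root and is therefore irreducible over Q (a degree-2 polynomial over a field is irreducible iff it has no root). Hence m_α(x) = x^2 - 573.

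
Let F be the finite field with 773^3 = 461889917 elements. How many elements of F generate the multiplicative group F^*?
There are φ(461889916) = 229747968 primitive elements

F_q^* is cyclic of order q - 1 = 461889916. A cyclic group of order m has exactly φ(m) generators. Here m = 461889916 = 2^2 · 193 · 598303, so the number of primitive elements is φ(461889916) = 229747968.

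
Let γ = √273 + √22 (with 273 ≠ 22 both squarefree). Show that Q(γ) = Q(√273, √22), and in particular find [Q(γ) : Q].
[Q(γ) : Q] = 4 (equivalently, Q(γ) = Q(√273, √22))

Obviously Q(γ) ⊆ Q(√273, √22), and [Q(√273, √22):Q] = 4 (since 273, 22 are distinct squarefree integers > 1 with 6006 not a perfect square). To show equality we compute the minimal polynomial of γ. From γ = √273 + √22: γ^2 = 273 + 2√(6006) + 22 = 295 + 2√(6006), so γ^2 - 295 = 2√(6006); squaring, (γ^2 - 295)^2 = 4·6006, i.e. γ^4 - 590γ^2 + 87025 - 24024 = 0, i.e. γ^4 - 590γ^2 + 63001 = 0. So γ is a root of x^4 - 590x^2 + 63001. This polynomial is irreducible over Q: it has no rational root (each ±√273 ± √22 is irrational), and any factorization into two quadratics over Q would force √(6006) ∈ Q (pairing opposite roots) or √273, √22 ∈ Q (other pairings), all impossible. Hence [Q(γ):Q] = 4 = [Q(√273, √22):Q], so Q(γ) = Q(√273, √22).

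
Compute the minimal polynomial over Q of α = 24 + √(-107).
m_α(x) = x^2 - 48x + 683

From α - 24 = √(-107), squaring gives (α - 24)^2 = -107, i.e. α^2 - 48α + 576 = -107, so α^2 - 48α + 683 = 0. The discriminant of x^2 - 48x + 683 is (-48)^2 - 4·(683) = 2304 - 2732 = -428, and 4·(-107) is not a perfect square in Q since -107 is squarefree and ≠ 1. Hence x^2 - 48x + 683 is irreducible over Q and is the minimal polynomial of α.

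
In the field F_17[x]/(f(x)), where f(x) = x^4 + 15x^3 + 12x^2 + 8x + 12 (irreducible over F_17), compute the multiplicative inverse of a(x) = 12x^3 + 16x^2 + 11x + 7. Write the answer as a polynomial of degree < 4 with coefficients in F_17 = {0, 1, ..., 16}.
a(x)^(-1) ≡ 9x^3 + 3x^2 + 2x (mod f(x))

Since f is irreducible over F_17, F_17[x]/(f) is a field and a(x) ≠ 0 has an inverse. Apply the extended Euclidean algorithm to f(x) and a(x) in F_17[x]: f(x) = (10x + 12)·a(x) + (16x^2 + 10x + 13);  a(x) = (5x)·(16x^2 + 10x + 13) + (14x + 7);  (16x^2 + 10x + 13) = (6x + 5)·(14x + 7) + (12). The last nonzero remainder is the constant 12 = gcd(f, a) in F_17. Back-substituting through the division chain expresses 12 = s(x)·a(x) + t(x)·f(x) with s(x) ≡ 6x^3 + 2x^2 + 7x (mod f), so (6x^3 + 2x^2 + 7x)·a(x) ≡ 12 (mod f). Multiplying by 12^(-1) ≡ 10 in F_17 gives a(x)^(-1) ≡ 10·(6x^3 + 2x^2 + 7x) ≡ 9x^3 + 3x^2 + 2x (mod f). Check: (12x^3 + 16x^2 + 11x + 7)·(9x^3 + 3x^2 + 2x) = 6x^6 + 10x^5 + x^4 + 9x^3 + 9x^2 + 14x ≡ 1 (mod x^4 + 15x^3 + 12x^2 + 8x + 12).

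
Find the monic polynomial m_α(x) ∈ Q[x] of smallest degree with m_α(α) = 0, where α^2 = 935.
m_α(x) = x^2 - 935

α satisfies α^2 - 935 = 0, so x^2 - 935 annihilates α. Since d = 935 is squarefree and ≠ 1, it is not a perfect square in Q, so x^2 - 935 has no rational root and is therefore irreducible over Q (a degree-2 polynomial over a field is irreducible iff it has no root). Hence m_α(x) = x^2 - 935.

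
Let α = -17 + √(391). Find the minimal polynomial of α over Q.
m_α(x) = x^2 + 34x - 102

From α + 17 = √(391), squaring gives (α + 17)^2 = 391, i.e. α^2 + 34α + 289 = 391, so α^2 + 34α - 102 = 0. The discriminant of x^2 + 34x - 102 is (34)^2 - 4·(-102) = 1156 + 408 = 1564, and 4·(391) is not a perfect square in Q since 391 is squarefree and ≠ 1. Hence x^2 + 34x - 102 is irreducible over Q and is the minimal polynomial of α.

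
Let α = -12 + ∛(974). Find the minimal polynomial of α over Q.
m_α(x) = x^3 + 36x^2 + 432x + 754

Set β = α + 12 = ∛(974), so β^3 = 974. Then (α + 12)^3 - 974 = 0, i.e. α is a root of g(x) = (x + 12)^3 - 974 = x^3 + 36x^2 + 432x + 754. Since g(x) = h(x + 12) where h(x) = x^3 - 974, and h is irreducible over Q (because 974 is not a perfect cube, so h has no rational root, and a monic cubic with no rational root is irreducible), g is also irreducible (irreducibility is preserved under the substitution x → x + 12). Hence m_α(x) = x^3 + 36x^2 + 432x + 754.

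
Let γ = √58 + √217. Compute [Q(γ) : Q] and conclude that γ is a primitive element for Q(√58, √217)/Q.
[Q(γ) : Q] = 4 (equivalently, Q(γ) = Q(√58, √217))

Obviously Q(γ) ⊆ Q(√58, √217), and [Q(√58, √217):Q] = 4 (since 58, 217 are distinct squarefree integers > 1 with 12586 not a perfect square). To show equality we compute the minimal polynomial of γ. From γ = √58 + √217: γ^2 = 58 + 2√(12586) + 217 = 275 + 2√(12586), so γ^2 - 275 = 2√(12586); squaring, (γ^2 - 275)^2 = 4·12586, i.e. γ^4 - 550γ^2 + 75625 - 50344 = 0, i.e. γ^4 - 550γ^2 + 25281 = 0. So γ is a root of x^4 - 550x^2 + 25281. This polynomial is irreducible over Q: it has no rational root (each ±√58 ± √217 is irrational), and any factorization into two quadratics over Q would force √(12586) ∈ Q (pairing opposite roots) or √58, √217 ∈ Q (other pairings), all impossible. Hence [Q(γ):Q] = 4 = [Q(√58, √217):Q], so Q(γ) = Q(√58, √217).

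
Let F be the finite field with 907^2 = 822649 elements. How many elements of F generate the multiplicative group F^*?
There are φ(822648) = 271200 primitive elements

F_q^* is cyclic of order q - 1 = 822648. A cyclic group of order m has exactly φ(m) generators. Here m = 822648 = 2^3 · 3 · 151 · 227, so the number of primitive elements is φ(822648) = 271200.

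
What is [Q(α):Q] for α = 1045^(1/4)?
[Q(α):Q] = 4

α is a root of x^4 - 1045. By Eisenstein's criterion at the prime p = 5 (which divides the constant term 1045 but p^2 = 25 does not, since 1045 is squarefree), x^4 - 1045 is irreducible over Q. Hence [Q(α):Q] = 4.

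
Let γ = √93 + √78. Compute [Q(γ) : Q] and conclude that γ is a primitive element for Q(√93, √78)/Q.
[Q(γ) : Q] = 4 (equivalently, Q(γ) = Q(√93, √78))

Obviously Q(γ) ⊆ Q(√93, √78), and [Q(√93, √78):Q] = 4 (since 93, 78 are distinct squarefree integers > 1 with 7254 not a perfect square). To show equality we compute the minimal polynomial of γ. From γ = √93 + √78: γ^2 = 93 + 2√(7254) + 78 = 171 + 2√(7254), so γ^2 - 171 = 2√(7254); squaring, (γ^2 - 171)^2 = 4·7254, i.e. γ^4 - 342γ^2 + 29241 - 29016 = 0, i.e. γ^4 - 342γ^2 + 225 = 0. So γ is a root of x^4 - 342x^2 + 225. This polynomial is irreducible over Q: it has no rational root (each ±√93 ± √78 is irrational), and any factorization into two quadratics over Q would force √(7254) ∈ Q (pairing opposite roots) or √93, √78 ∈ Q (other pairings), all impossible. Hence [Q(γ):Q] = 4 = [Q(√93, √78):Q], so Q(γ) = Q(√93, √78).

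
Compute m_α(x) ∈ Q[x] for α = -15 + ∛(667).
m_α(x) = x^3 + 45x^2 + 675x + 2708

Set β = α + 15 = ∛(667), so β^3 = 667. Then (α + 15)^3 - 667 = 0, i.e. α is a root of g(x) = (x + 15)^3 - 667 = x^3 + 45x^2 + 675x + 2708. Since g(x) = h(x + 15) where h(x) = x^3 - 667, and h is irreducible over Q (because 667 is not a perfect cube, so h has no rational root, and a monic cubic with no rational root is irreducible), g is also irreducible (irreducibility is preserved under the substitution x → x + 15). Hence m_α(x) = x^3 + 45x^2 + 675x + 2708.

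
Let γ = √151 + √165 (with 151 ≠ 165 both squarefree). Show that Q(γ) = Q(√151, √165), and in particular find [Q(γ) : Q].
[Q(γ) : Q] = 4 (equivalently, Q(γ) = Q(√151, √165))

Obviously Q(γ) ⊆ Q(√151, √165), and [Q(√151, √165):Q] = 4 (since 151, 165 are distinct squarefree integers > 1 with 24915 not a perfect square). To show equality we compute the minimal polynomial of γ. From γ = √151 + √165: γ^2 = 151 + 2√(24915) + 165 = 316 + 2√(24915), so γ^2 - 316 = 2√(24915); squaring, (γ^2 - 316)^2 = 4·24915, i.e. γ^4 - 632γ^2 + 99856 - 99660 = 0, i.e. γ^4 - 632γ^2 + 196 = 0. So γ is a root of x^4 - 632x^2 + 196. This polynomial is irreducible over Q: it has no rational root (each ±√151 ± √165 is irrational), and any factorization into two quadratics over Q would force √(24915) ∈ Q (pairing opposite roots) or √151, √165 ∈ Q (other pairings), all impossible. Hence [Q(γ):Q] = 4 = [Q(√151, √165):Q], so Q(γ) = Q(√151, √165).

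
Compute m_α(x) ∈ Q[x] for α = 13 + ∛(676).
m_α(x) = x^3 - 39x^2 + 507x - 2873

Set β = α - 13 = ∛(676), so β^3 = 676. Then (α - 13)^3 - 676 = 0, i.e. α is a root of g(x) = (x - 13)^3 - 676 = x^3 - 39x^2 + 507x - 2873. Since g(x) = h(x - 13) where h(x) = x^3 - 676, and h is irreducible over Q (because 676 is not a perfect cube, so h has no rational root, and a monic cubic with no rational root is irreducible), g is also irreducible (irreducibility is preserved under the substitution x → x - 13). Hence m_α(x) = x^3 - 39x^2 + 507x - 2873.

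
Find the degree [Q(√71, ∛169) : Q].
[Q(√71, ∛169) : Q] = 6

Let L = Q(√71, ∛169). Since Q(√71) ⊂ L and [Q(√71):Q] = 2, the tower law gives 2 | [L:Q]. Likewise Q(∛169) ⊂ L with [Q(∛169):Q] = 3 (because 169 is not a perfect cube), so 3 | [L:Q]. As gcd(2,3) = 1, [L:Q] is divisible by 6. Conversely L is generated over Q by √71 and ∛169, so [L:Q] ≤ 2·3 = 6. Therefore [Q(√71, ∛169) : Q] = 6.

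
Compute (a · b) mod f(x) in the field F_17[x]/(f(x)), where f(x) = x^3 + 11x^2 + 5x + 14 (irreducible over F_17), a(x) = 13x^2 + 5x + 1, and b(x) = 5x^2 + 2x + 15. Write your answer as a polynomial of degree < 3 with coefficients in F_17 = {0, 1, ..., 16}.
a · b ≡ 15x^2 + 5x + 12 (mod f(x))

Multiply in F_17[x]: a(x)·b(x) = (13x^2 + 5x + 1)·(5x^2 + 2x + 15) = 14x^4 + 6x^2 + 9x + 15. This has degree ≥ 3, so divide by f(x) over F_17: 14x^4 + 6x^2 + 9x + 15 = (14x + 16)·(x^3 + 11x^2 + 5x + 14) + (15x^2 + 5x + 12). Hence a·b ≡ 15x^2 + 5x + 12 (mod f). (F_17[x]/(f) is a field with 17^3 = 4913 elements since f is irreducible of degree 3.)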